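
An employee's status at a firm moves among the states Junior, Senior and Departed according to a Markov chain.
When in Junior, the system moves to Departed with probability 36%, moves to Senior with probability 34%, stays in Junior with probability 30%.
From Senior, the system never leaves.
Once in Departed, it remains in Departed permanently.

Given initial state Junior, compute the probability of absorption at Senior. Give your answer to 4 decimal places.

Let h(s) be the probability of absorption at Senior starting from transient state s. Then h(Senior) = 1 and h(Departed) = 0. By first-step analysis:
h(Junior) = 0.3·h(Junior) + 0.34·1 + 0.36·0
Solving: h(Junior) = 0.4857.
Starting from Junior, the probability is 0.4857.

0.4857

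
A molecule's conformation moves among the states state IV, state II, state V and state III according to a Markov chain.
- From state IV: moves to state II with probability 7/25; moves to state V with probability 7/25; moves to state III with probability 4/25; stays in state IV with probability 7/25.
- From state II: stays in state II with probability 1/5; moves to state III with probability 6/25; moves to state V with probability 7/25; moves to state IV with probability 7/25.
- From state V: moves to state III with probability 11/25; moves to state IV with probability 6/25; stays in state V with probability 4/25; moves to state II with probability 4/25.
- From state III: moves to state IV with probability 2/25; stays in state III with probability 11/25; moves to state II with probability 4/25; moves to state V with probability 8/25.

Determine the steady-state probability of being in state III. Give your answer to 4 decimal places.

0.3455

Let the stationary distribution be π with π = πP and π_1 + π_2 + π_3 + π_4 = 1.
π_1 = 0.28·π_1 + 0.28·π_2 + 0.24·π_3 + 0.08·π_4
π_2 = 0.28·π_1 + 0.2·π_2 + 0.16·π_3 + 0.16·π_4
π_3 = 0.28·π_1 + 0.28·π_2 + 0.16·π_3 + 0.32·π_4
Solving with the normalization constraint gives π = (0.2004, 0.1917, 0.2623, 0.3455).
So the stationary probability of state III is 0.3455.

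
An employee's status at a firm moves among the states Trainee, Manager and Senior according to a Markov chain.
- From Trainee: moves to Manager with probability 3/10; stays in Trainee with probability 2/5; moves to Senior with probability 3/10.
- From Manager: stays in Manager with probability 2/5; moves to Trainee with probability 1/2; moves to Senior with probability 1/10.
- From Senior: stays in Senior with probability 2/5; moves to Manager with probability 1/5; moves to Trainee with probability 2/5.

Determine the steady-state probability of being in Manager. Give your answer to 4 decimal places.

Let the stationary distribution be π with π = πP and π_1 + π_2 + π_3 = 1.
π_1 = 0.4·π_1 + 0.5·π_2 + 0.4·π_3
π_2 = 0.3·π_1 + 0.4·π_2 + 0.2·π_3
Solving with the normalization constraint gives π = (0.4304, 0.3038, 0.2658).
So the stationary probability of Manager is 0.3038.

0.3038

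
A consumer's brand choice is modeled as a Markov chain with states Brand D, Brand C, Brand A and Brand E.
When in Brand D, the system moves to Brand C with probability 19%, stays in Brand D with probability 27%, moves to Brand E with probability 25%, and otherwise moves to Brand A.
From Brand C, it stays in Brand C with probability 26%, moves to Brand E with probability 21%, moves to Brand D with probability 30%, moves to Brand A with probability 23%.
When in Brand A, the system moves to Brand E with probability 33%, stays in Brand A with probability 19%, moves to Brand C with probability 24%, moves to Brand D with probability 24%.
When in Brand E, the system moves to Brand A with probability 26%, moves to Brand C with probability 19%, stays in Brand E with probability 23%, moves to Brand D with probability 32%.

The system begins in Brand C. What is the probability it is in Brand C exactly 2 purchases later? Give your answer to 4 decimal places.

Propagate the distribution vector 2 purchases from Brand C.
After 0 purchases: (0.0000, 1.0000, 0.0000, 0.0000)
After 1 purchase: (0.3000, 0.2600, 0.2300, 0.2100)
After 2 purchases: (0.2814, 0.2197, 0.2451, 0.2538)
P(in Brand C after 2 purchases) = 0.2197

0.2197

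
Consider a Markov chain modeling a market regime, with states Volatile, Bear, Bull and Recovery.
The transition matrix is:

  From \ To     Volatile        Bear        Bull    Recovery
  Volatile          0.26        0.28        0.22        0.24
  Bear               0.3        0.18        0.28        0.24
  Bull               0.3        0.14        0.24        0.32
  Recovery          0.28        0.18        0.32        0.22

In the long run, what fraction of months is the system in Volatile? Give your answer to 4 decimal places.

0.2835

Let the stationary distribution be π with π = πP and π_1 + π_2 + π_3 + π_4 = 1.
π_1 = 0.26·π_1 + 0.3·π_2 + 0.3·π_3 + 0.28·π_4
π_2 = 0.28·π_1 + 0.18·π_2 + 0.14·π_3 + 0.18·π_4
π_3 = 0.22·π_1 + 0.28·π_2 + 0.24·π_3 + 0.32·π_4
Solving with the normalization constraint gives π = (0.2835, 0.1978, 0.2627, 0.2559).
So the stationary probability of Volatile is 0.2835.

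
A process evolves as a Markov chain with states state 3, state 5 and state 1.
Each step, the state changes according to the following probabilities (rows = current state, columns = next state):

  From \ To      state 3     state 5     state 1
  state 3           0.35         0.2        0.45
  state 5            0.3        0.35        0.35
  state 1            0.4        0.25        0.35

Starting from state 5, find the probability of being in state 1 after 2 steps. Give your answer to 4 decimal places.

0.3800

Sum over the intermediate state after 1 step:
P = P(state 5→state 3)·P(state 3→state 1) + P(state 5→state 5)·P(state 5→state 1) + P(state 5→state 1)·P(state 1→state 1)
  = 0.3×0.45 + 0.35×0.35 + 0.35×0.35
  = 0.1350 + 0.1225 + 0.1225 = 0.3800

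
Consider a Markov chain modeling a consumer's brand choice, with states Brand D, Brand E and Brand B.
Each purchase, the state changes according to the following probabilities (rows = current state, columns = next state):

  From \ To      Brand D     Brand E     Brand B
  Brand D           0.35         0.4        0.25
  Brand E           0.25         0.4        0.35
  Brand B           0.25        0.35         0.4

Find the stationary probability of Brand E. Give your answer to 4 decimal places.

0.3830

Let the stationary distribution be π with π = πP and π_1 + π_2 + π_3 = 1.
π_1 = 0.35·π_1 + 0.25·π_2 + 0.25·π_3
π_2 = 0.4·π_1 + 0.4·π_2 + 0.35·π_3
Solving with the normalization constraint gives π = (0.2778, 0.3830, 0.3392).
So the stationary probability of Brand E is 0.3830.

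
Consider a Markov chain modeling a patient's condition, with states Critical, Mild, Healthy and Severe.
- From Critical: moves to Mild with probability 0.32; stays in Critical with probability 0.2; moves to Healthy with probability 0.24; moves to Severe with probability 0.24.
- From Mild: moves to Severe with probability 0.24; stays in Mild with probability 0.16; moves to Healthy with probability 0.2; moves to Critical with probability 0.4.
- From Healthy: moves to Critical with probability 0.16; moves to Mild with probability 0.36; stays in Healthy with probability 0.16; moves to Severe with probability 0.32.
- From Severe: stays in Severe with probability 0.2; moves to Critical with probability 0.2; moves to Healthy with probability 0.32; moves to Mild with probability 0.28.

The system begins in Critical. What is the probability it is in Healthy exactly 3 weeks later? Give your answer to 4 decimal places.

Propagate the distribution vector 3 weeks from Critical.
After 0 weeks: (1.0000, 0.0000, 0.0000, 0.0000)
After 1 week: (0.2000, 0.3200, 0.2400, 0.2400)
After 2 weeks: (0.2544, 0.2688, 0.2272, 0.2496)
After 3 weeks: (0.2447, 0.2761, 0.2310, 0.2482)
P(in Healthy after 3 weeks) = 0.2310

0.2310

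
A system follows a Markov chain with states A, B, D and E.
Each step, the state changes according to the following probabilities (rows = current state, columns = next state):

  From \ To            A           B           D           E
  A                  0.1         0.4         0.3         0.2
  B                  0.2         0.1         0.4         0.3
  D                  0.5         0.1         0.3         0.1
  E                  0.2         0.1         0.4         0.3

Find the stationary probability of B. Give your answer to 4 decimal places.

0.1823

Let the stationary distribution be π with π = πP and π_1 + π_2 + π_3 + π_4 = 1.
π_1 = 0.1·π_1 + 0.2·π_2 + 0.5·π_3 + 0.2·π_4
π_2 = 0.4·π_1 + 0.1·π_2 + 0.1·π_3 + 0.1·π_4
π_3 = 0.3·π_1 + 0.4·π_2 + 0.3·π_3 + 0.4·π_4
Solving with the normalization constraint gives π = (0.2742, 0.1823, 0.3387, 0.2048).
So the stationary probability of B is 0.1823.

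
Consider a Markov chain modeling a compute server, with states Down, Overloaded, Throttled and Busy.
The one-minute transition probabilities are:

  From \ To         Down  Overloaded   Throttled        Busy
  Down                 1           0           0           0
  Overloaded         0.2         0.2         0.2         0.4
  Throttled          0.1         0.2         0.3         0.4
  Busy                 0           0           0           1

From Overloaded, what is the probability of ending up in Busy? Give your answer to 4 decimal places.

Let h(s) be the probability of absorption at Busy starting from transient state s. Then h(Busy) = 1 and h(Down) = 0. By first-step analysis:
h(Overloaded) = 0.2·0 + 0.2·h(Overloaded) + 0.2·h(Throttled) + 0.4·1
h(Throttled) = 0.1·0 + 0.2·h(Overloaded) + 0.3·h(Throttled) + 0.4·1
Solving: h(Overloaded) = 0.6923, h(Throttled) = 0.7692.
Starting from Overloaded, the probability is 0.6923.

0.6923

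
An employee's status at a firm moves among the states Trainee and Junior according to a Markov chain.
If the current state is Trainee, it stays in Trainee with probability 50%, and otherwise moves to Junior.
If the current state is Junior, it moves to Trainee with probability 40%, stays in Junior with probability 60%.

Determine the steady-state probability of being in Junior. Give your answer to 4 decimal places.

Let the stationary distribution be π with π = πP and π_1 + π_2 = 1.
π_1 = 0.5·π_1 + 0.4·π_2
Solving with the normalization constraint gives π = (0.4444, 0.5556).
So the stationary probability of Junior is 0.5556.

0.5556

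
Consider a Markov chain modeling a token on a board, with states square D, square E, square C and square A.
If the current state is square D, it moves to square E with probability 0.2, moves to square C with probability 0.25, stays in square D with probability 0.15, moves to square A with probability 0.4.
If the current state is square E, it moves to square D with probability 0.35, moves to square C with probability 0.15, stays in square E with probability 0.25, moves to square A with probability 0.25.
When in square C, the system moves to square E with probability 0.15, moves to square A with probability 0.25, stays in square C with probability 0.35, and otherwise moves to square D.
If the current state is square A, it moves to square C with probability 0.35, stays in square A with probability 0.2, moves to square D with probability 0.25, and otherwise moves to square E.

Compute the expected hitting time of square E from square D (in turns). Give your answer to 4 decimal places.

5.4208

Let t(s) be the expected number of turns to first reach square E from state s, with t(square E) = 0. Conditioning on the first turn:
t(square D) = 1 + 0.15·t(square D) + 0.25·t(square C) + 0.4·t(square A)
t(square C) = 1 + 0.25·t(square D) + 0.35·t(square C) + 0.25·t(square A)
t(square A) = 1 + 0.25·t(square D) + 0.35·t(square C) + 0.2·t(square A)
Solving: t(square D) = 5.4208, t(square C) = 5.7178, t(square A) = 5.4455.
Expected turns from square D to square E: 5.4208.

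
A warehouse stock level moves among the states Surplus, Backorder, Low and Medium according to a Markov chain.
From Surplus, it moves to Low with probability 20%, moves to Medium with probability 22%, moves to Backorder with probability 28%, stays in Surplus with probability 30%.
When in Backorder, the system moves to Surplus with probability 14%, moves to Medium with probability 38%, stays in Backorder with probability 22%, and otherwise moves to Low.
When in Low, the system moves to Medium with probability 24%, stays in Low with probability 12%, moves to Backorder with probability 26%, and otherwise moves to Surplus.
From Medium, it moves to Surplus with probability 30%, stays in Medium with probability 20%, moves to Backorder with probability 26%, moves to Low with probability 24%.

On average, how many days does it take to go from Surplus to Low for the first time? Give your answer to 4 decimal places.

4.4284

Let t(s) be the expected number of days to first reach Low from state s, with t(Low) = 0. Conditioning on the first day:
t(Surplus) = 1 + 0.3·t(Surplus) + 0.28·t(Backorder) + 0.22·t(Medium)
t(Backorder) = 1 + 0.14·t(Surplus) + 0.22·t(Backorder) + 0.38·t(Medium)
t(Medium) = 1 + 0.3·t(Surplus) + 0.26·t(Backorder) + 0.2·t(Medium)
Solving: t(Surplus) = 4.4284, t(Backorder) = 4.1524, t(Medium) = 4.2602.
Expected days from Surplus to Low: 4.4284.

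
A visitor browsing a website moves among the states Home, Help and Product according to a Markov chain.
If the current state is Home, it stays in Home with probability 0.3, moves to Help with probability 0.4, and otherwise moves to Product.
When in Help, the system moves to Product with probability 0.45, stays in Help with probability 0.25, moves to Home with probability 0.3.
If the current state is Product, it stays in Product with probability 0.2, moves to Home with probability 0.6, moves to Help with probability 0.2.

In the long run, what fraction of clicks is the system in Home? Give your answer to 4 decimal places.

Let the stationary distribution be π with π = πP and π_1 + π_2 + π_3 = 1.
π_1 = 0.3·π_1 + 0.3·π_2 + 0.6·π_3
π_2 = 0.4·π_1 + 0.25·π_2 + 0.2·π_3
Solving with the normalization constraint gives π = (0.3938, 0.2934, 0.3127).
So the stationary probability of Home is 0.3938.

0.3938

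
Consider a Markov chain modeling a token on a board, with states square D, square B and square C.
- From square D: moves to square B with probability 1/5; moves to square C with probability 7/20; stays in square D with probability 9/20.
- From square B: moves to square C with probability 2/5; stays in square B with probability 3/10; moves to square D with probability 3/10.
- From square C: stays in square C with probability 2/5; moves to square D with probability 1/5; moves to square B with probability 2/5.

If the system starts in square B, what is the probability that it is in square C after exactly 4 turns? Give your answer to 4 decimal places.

0.3846

Propagate the distribution vector 4 turns from square B.
After 0 turns: (0.0000, 1.0000, 0.0000)
After 1 turn: (0.3000, 0.3000, 0.4000)
After 2 turns: (0.3050, 0.3100, 0.3850)
After 3 turns: (0.3073, 0.3080, 0.3848)
After 4 turns: (0.3076, 0.3078, 0.3846)
P(in square C after 4 turns) = 0.3846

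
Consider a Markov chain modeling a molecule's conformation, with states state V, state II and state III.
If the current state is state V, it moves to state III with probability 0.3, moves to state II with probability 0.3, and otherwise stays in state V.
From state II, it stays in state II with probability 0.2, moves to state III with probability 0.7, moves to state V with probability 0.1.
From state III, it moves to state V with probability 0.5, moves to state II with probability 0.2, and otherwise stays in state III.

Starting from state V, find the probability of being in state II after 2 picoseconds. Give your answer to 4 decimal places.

0.2400

Sum over the intermediate state after 1 picosecond:
P = P(state V→state V)·P(state V→state II) + P(state V→state II)·P(state II→state II) + P(state V→state III)·P(state III→state II)
  = 0.4×0.3 + 0.3×0.2 + 0.3×0.2
  = 0.1200 + 0.0600 + 0.0600 = 0.2400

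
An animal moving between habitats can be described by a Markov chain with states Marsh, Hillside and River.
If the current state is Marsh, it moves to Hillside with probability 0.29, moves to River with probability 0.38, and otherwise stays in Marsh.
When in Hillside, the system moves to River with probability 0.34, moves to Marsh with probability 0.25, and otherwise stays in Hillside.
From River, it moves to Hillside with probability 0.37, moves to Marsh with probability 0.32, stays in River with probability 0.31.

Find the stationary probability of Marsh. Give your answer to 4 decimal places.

0.2977

Let the stationary distribution be π with π = πP and π_1 + π_2 + π_3 = 1.
π_1 = 0.33·π_1 + 0.25·π_2 + 0.32·π_3
π_2 = 0.29·π_1 + 0.41·π_2 + 0.37·π_3
Solving with the normalization constraint gives π = (0.2977, 0.3606, 0.3417).
So the stationary probability of Marsh is 0.2977.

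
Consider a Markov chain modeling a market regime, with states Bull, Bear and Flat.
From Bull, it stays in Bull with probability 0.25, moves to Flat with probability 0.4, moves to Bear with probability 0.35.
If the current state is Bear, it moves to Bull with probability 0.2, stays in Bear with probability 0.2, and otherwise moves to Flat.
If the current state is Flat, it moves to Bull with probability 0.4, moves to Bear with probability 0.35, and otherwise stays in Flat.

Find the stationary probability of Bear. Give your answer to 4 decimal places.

0.3043

Let the stationary distribution be π with π = πP and π_1 + π_2 + π_3 = 1.
π_1 = 0.25·π_1 + 0.2·π_2 + 0.4·π_3
π_2 = 0.35·π_1 + 0.2·π_2 + 0.35·π_3
Solving with the normalization constraint gives π = (0.2949, 0.3043, 0.4008).
So the stationary probability of Bear is 0.3043.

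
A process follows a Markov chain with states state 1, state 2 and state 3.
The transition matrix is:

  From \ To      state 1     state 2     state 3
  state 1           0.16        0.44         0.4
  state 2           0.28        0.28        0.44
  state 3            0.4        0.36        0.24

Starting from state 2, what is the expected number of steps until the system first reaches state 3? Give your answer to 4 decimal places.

2.3256

Let t(s) be the expected number of steps to first reach state 3 from state s, with t(state 3) = 0. Conditioning on the first step:
t(state 1) = 1 + 0.16·t(state 1) + 0.44·t(state 2)
t(state 2) = 1 + 0.28·t(state 1) + 0.28·t(state 2)
Solving: t(state 1) = 2.4086, t(state 2) = 2.3256.
Expected steps from state 2 to state 3: 2.3256.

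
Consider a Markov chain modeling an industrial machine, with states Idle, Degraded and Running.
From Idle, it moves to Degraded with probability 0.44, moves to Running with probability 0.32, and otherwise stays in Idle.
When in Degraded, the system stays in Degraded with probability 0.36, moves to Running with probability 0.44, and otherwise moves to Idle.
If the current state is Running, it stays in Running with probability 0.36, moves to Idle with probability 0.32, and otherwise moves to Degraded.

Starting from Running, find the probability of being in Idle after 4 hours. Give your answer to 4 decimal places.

0.2557

Propagate the distribution vector 4 hours from Running.
After 0 hours: (0.0000, 0.0000, 1.0000)
After 1 hour: (0.3200, 0.3200, 0.3600)
After 2 hours: (0.2560, 0.3712, 0.3728)
After 3 hours: (0.2550, 0.3656, 0.3795)
After 4 hours: (0.2557, 0.3652, 0.3790)
P(in Idle after 4 hours) = 0.2557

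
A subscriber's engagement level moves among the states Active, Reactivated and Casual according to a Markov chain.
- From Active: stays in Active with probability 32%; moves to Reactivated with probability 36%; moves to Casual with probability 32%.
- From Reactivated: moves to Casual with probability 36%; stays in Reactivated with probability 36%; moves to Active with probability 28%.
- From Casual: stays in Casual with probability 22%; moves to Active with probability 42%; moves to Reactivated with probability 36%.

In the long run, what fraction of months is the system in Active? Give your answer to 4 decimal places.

Let the stationary distribution be π with π = πP and π_1 + π_2 + π_3 = 1.
π_1 = 0.32·π_1 + 0.28·π_2 + 0.42·π_3
π_2 = 0.36·π_1 + 0.36·π_2 + 0.36·π_3
Solving with the normalization constraint gives π = (0.3360, 0.3600, 0.3040).
So the stationary probability of Active is 0.3360.

0.3360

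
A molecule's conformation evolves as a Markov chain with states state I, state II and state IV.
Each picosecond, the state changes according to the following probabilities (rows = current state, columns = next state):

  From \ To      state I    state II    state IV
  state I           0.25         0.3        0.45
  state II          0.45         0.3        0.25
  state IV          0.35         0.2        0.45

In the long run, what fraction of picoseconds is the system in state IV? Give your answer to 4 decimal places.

Let the stationary distribution be π with π = πP and π_1 + π_2 + π_3 = 1.
π_1 = 0.25·π_1 + 0.45·π_2 + 0.35·π_3
π_2 = 0.3·π_1 + 0.3·π_2 + 0.2·π_3
Solving with the normalization constraint gives π = (0.3418, 0.2602, 0.3980).
So the stationary probability of state IV is 0.3980.

0.3980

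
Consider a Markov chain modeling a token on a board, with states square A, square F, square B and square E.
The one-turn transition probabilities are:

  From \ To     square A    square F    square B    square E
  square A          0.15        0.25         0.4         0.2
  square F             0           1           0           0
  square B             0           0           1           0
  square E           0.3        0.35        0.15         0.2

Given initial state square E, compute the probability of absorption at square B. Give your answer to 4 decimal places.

0.3992

Let h(s) be the probability of absorption at square B starting from transient state s. Then h(square B) = 1 and h(square F) = 0. By first-step analysis:
h(square A) = 0.15·h(square A) + 0.25·0 + 0.4·1 + 0.2·h(square E)
h(square E) = 0.3·h(square A) + 0.35·0 + 0.15·1 + 0.2·h(square E)
Solving: h(square A) = 0.5645, h(square E) = 0.3992.
Starting from square E, the probability is 0.3992.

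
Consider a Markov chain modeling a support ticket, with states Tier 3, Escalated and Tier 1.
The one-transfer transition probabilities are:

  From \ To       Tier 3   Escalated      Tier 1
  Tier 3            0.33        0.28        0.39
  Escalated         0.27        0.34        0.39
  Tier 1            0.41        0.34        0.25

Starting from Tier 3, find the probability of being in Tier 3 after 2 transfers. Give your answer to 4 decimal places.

0.3444

Sum over the intermediate state after 1 transfer:
P = P(Tier 3→Tier 3)·P(Tier 3→Tier 3) + P(Tier 3→Escalated)·P(Escalated→Tier 3) + P(Tier 3→Tier 1)·P(Tier 1→Tier 3)
  = 0.33×0.33 + 0.28×0.27 + 0.39×0.41
  = 0.1089 + 0.0756 + 0.1599 = 0.3444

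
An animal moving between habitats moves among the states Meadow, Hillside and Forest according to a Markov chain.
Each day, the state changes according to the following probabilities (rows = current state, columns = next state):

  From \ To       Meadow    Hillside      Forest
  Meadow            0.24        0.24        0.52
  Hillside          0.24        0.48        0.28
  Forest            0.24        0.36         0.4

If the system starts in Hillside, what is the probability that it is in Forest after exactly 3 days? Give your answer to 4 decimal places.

0.3821

Propagate the distribution vector 3 days from Hillside.
After 0 days: (0.0000, 1.0000, 0.0000)
After 1 day: (0.2400, 0.4800, 0.2800)
After 2 days: (0.2400, 0.3888, 0.3712)
After 3 days: (0.2400, 0.3779, 0.3821)
P(in Forest after 3 days) = 0.3821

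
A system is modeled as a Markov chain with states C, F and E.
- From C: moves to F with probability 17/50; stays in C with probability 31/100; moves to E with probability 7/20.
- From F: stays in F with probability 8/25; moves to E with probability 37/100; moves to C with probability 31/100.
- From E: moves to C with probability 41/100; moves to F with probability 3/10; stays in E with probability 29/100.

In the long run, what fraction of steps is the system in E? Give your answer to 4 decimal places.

0.3362

Let the stationary distribution be π with π = πP and π_1 + π_2 + π_3 = 1.
π_1 = 0.31·π_1 + 0.31·π_2 + 0.41·π_3
π_2 = 0.34·π_1 + 0.32·π_2 + 0.3·π_3
Solving with the normalization constraint gives π = (0.3436, 0.3201, 0.3362).
So the stationary probability of E is 0.3362.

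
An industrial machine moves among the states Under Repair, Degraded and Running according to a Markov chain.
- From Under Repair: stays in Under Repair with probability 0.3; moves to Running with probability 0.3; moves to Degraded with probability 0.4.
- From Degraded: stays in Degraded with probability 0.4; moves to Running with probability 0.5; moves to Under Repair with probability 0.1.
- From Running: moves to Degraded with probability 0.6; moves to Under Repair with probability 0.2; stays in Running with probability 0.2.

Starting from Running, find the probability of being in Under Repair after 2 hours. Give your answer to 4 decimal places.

Sum over the intermediate state after 1 hour:
P = P(Running→Under Repair)·P(Under Repair→Under Repair) + P(Running→Degraded)·P(Degraded→Under Repair) + P(Running→Running)·P(Running→Under Repair)
  = 0.2×0.3 + 0.6×0.1 + 0.2×0.2
  = 0.0600 + 0.0600 + 0.0400 = 0.1600

0.1600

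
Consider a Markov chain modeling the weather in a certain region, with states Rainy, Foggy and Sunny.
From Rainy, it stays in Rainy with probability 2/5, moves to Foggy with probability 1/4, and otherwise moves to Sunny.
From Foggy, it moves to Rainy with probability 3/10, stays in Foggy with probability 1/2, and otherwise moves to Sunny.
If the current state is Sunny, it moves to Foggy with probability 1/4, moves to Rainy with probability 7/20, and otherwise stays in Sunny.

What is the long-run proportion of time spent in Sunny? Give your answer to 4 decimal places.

0.3158

Let the stationary distribution be π with π = πP and π_1 + π_2 + π_3 = 1.
π_1 = 0.4·π_1 + 0.3·π_2 + 0.35·π_3
π_2 = 0.25·π_1 + 0.5·π_2 + 0.25·π_3
Solving with the normalization constraint gives π = (0.3509, 0.3333, 0.3158).
So the stationary probability of Sunny is 0.3158.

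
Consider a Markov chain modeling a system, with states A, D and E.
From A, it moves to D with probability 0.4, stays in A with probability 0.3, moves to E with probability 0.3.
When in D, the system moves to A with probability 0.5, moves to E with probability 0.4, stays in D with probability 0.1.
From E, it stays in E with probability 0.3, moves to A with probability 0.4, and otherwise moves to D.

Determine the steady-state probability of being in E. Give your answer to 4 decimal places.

0.3282

Let the stationary distribution be π with π = πP and π_1 + π_2 + π_3 = 1.
π_1 = 0.3·π_1 + 0.5·π_2 + 0.4·π_3
π_2 = 0.4·π_1 + 0.1·π_2 + 0.3·π_3
Solving with the normalization constraint gives π = (0.3893, 0.2824, 0.3282).
So the stationary probability of E is 0.3282.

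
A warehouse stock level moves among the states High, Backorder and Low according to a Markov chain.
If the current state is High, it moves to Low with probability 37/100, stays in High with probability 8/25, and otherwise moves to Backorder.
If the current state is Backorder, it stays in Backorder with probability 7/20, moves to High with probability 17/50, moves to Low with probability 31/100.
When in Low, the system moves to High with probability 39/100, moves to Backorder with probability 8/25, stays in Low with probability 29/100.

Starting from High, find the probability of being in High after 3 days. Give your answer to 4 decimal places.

Propagate the distribution vector 3 days from High.
After 0 days: (1.0000, 0.0000, 0.0000)
After 1 day: (0.3200, 0.3100, 0.3700)
After 2 days: (0.3521, 0.3261, 0.3218)
After 3 days: (0.3490, 0.3263, 0.3247)
P(in High after 3 days) = 0.3490

0.3490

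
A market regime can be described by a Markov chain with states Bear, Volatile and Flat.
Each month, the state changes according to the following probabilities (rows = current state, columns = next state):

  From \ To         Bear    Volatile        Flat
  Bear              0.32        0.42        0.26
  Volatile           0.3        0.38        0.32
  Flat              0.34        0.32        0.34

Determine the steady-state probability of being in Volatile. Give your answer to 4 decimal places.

0.3743

Let the stationary distribution be π with π = πP and π_1 + π_2 + π_3 = 1.
π_1 = 0.32·π_1 + 0.3·π_2 + 0.34·π_3
π_2 = 0.42·π_1 + 0.38·π_2 + 0.32·π_3
Solving with the normalization constraint gives π = (0.3187, 0.3743, 0.3070).
So the stationary probability of Volatile is 0.3743.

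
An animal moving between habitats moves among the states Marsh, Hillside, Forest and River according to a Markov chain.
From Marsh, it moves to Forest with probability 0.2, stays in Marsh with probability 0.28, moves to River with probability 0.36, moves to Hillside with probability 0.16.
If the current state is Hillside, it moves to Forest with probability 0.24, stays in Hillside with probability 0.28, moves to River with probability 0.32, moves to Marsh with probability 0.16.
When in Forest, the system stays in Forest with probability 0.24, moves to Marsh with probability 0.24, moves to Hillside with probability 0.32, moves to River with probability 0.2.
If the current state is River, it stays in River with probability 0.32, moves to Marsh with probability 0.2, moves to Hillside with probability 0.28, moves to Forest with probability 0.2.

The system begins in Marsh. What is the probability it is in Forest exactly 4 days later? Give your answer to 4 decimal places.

Propagate the distribution vector 4 days from Marsh.
After 0 days: (1.0000, 0.0000, 0.0000, 0.0000)
After 1 day: (0.2800, 0.1600, 0.2000, 0.3600)
After 2 days: (0.2240, 0.2544, 0.2144, 0.3072)
After 3 days: (0.2163, 0.2617, 0.2188, 0.3032)
After 4 days: (0.2156, 0.2628, 0.2192, 0.3024)
P(in Forest after 4 days) = 0.2192

0.2192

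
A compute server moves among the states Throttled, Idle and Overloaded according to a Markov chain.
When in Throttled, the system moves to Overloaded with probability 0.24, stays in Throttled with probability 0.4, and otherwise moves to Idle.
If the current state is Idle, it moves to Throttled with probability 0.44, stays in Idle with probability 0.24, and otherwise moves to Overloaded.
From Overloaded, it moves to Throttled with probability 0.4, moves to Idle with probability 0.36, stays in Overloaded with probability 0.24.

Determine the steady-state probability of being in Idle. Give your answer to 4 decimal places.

Let the stationary distribution be π with π = πP and π_1 + π_2 + π_3 = 1.
π_1 = 0.4·π_1 + 0.44·π_2 + 0.4·π_3
π_2 = 0.36·π_1 + 0.24·π_2 + 0.36·π_3
Solving with the normalization constraint gives π = (0.4129, 0.3214, 0.2657).
So the stationary probability of Idle is 0.3214.

0.3214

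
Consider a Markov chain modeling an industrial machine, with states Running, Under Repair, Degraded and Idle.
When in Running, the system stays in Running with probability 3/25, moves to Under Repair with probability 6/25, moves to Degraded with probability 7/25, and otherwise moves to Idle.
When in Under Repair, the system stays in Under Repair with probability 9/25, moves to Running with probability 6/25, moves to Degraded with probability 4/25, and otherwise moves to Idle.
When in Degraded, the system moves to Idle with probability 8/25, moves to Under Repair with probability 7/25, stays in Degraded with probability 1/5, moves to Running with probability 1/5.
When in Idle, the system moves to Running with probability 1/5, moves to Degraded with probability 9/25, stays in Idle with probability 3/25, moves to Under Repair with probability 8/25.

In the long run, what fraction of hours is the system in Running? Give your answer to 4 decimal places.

Let the stationary distribution be π with π = πP and π_1 + π_2 + π_3 + π_4 = 1.
π_1 = 0.12·π_1 + 0.24·π_2 + 0.2·π_3 + 0.2·π_4
π_2 = 0.24·π_1 + 0.36·π_2 + 0.28·π_3 + 0.32·π_4
π_3 = 0.28·π_1 + 0.16·π_2 + 0.2·π_3 + 0.36·π_4
Solving with the normalization constraint gives π = (0.1965, 0.3068, 0.2439, 0.2528).
So the stationary probability of Running is 0.1965.

0.1965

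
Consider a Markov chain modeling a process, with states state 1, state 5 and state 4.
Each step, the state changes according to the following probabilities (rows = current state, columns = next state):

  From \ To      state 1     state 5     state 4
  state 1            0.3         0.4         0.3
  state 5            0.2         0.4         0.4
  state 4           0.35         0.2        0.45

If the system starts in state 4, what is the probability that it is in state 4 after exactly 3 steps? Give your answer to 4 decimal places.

Propagate the distribution vector 3 steps from state 4.
After 0 steps: (0.0000, 0.0000, 1.0000)
After 1 step: (0.3500, 0.2000, 0.4500)
After 2 steps: (0.3025, 0.3100, 0.3875)
After 3 steps: (0.2884, 0.3225, 0.3891)
P(in state 4 after 3 steps) = 0.3891

0.3891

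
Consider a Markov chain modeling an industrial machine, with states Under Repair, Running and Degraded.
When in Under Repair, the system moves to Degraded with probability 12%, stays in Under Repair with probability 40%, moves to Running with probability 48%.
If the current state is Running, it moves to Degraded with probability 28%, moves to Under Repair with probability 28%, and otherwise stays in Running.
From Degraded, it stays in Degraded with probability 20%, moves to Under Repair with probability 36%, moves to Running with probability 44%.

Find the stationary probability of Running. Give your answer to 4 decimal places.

0.4535

Let the stationary distribution be π with π = πP and π_1 + π_2 + π_3 = 1.
π_1 = 0.4·π_1 + 0.28·π_2 + 0.36·π_3
π_2 = 0.48·π_1 + 0.44·π_2 + 0.44·π_3
Solving with the normalization constraint gives π = (0.3372, 0.4535, 0.2093).
So the stationary probability of Running is 0.4535.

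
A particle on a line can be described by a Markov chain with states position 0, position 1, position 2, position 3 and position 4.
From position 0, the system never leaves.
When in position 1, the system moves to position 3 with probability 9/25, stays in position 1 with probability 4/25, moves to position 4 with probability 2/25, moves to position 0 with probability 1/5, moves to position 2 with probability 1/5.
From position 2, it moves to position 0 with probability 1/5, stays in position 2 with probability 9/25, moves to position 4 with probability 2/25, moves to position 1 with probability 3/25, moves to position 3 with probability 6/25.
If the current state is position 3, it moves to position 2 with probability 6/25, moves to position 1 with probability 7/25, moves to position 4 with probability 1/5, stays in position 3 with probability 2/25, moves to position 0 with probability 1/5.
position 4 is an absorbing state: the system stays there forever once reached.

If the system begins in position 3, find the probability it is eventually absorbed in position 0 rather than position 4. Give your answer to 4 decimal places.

Let h(s) be the probability of absorption at position 0 starting from transient state s. Then h(position 0) = 1 and h(position 4) = 0. By first-step analysis:
h(position 1) = 0.2·1 + 0.16·h(position 1) + 0.2·h(position 2) + 0.36·h(position 3) + 0.08·0
h(position 2) = 0.2·1 + 0.12·h(position 1) + 0.36·h(position 2) + 0.24·h(position 3) + 0.08·0
h(position 3) = 0.2·1 + 0.28·h(position 1) + 0.24·h(position 2) + 0.08·h(position 3) + 0.2·0
Solving: h(position 1) = 0.6432, h(position 2) = 0.6518, h(position 3) = 0.5832.
Starting from position 3, the probability is 0.5832.

0.5832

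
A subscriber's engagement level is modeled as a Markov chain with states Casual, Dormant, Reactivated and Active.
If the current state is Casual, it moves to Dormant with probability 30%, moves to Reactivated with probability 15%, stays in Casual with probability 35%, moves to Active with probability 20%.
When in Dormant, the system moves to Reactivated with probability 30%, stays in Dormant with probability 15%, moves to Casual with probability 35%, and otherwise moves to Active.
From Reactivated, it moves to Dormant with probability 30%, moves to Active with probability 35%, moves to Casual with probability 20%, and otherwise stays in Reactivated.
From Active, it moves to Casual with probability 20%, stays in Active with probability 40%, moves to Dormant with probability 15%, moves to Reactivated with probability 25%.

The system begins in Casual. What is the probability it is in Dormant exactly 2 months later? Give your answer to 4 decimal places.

0.2250

Propagate the distribution vector 2 months from Casual.
After 0 months: (1.0000, 0.0000, 0.0000, 0.0000)
After 1 month: (0.3500, 0.3000, 0.1500, 0.2000)
After 2 months: (0.2975, 0.2250, 0.2150, 0.2625)
P(in Dormant after 2 months) = 0.2250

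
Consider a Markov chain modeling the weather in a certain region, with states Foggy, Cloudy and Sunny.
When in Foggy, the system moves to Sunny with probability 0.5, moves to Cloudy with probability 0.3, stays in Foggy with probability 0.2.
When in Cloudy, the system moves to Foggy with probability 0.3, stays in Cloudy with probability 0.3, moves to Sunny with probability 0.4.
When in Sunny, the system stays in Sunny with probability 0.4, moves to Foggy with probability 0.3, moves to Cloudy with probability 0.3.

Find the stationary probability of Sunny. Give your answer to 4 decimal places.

Let the stationary distribution be π with π = πP and π_1 + π_2 + π_3 = 1.
π_1 = 0.2·π_1 + 0.3·π_2 + 0.3·π_3
π_2 = 0.3·π_1 + 0.3·π_2 + 0.3·π_3
Solving with the normalization constraint gives π = (0.2727, 0.3000, 0.4273).
So the stationary probability of Sunny is 0.4273.

0.4273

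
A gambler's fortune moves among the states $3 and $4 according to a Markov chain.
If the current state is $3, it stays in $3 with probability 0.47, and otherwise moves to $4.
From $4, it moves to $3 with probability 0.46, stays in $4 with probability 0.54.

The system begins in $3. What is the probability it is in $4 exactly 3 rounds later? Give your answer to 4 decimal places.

Propagate the distribution vector 3 rounds from $3.
After 0 rounds: (1.0000, 0.0000)
After 1 round: (0.4700, 0.5300)
After 2 rounds: (0.4647, 0.5353)
After 3 rounds: (0.4646, 0.5354)
P(in $4 after 3 rounds) = 0.5354

0.5354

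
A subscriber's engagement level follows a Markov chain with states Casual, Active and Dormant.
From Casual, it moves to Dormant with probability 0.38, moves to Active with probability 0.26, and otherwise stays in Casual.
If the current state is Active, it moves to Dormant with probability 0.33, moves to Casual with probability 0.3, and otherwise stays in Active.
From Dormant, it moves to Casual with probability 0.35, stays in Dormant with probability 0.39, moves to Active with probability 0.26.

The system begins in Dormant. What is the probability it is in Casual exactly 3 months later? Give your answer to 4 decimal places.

0.3390

Propagate the distribution vector 3 months from Dormant.
After 0 months: (0.0000, 0.0000, 1.0000)
After 1 month: (0.3500, 0.2600, 0.3900)
After 2 months: (0.3405, 0.2886, 0.3709)
After 3 months: (0.3390, 0.2917, 0.3693)
P(in Casual after 3 months) = 0.3390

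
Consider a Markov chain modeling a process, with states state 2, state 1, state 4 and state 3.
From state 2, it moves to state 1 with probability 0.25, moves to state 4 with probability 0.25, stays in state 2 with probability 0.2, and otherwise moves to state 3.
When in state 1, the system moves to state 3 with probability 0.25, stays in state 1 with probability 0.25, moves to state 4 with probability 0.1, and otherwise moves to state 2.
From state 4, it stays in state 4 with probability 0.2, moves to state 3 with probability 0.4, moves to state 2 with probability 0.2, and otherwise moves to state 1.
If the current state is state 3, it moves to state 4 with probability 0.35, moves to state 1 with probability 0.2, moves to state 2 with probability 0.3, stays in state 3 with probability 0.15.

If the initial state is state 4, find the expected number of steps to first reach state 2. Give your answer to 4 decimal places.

Let t(s) be the expected number of steps to first reach state 2 from state s, with t(state 2) = 0. Conditioning on the first step:
t(state 1) = 1 + 0.25·t(state 1) + 0.1·t(state 4) + 0.25·t(state 3)
t(state 4) = 1 + 0.2·t(state 1) + 0.2·t(state 4) + 0.4·t(state 3)
t(state 3) = 1 + 0.2·t(state 1) + 0.35·t(state 4) + 0.15·t(state 3)
Solving: t(state 1) = 2.9535, t(state 4) = 3.6822, t(state 3) = 3.3876.
Expected steps from state 4 to state 2: 3.6822.

3.6822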